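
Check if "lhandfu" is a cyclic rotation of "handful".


Word: "handful", Candidate: "lhandfu"
Method: check if candidate is substring of word+word
"handfulhandful" contains "lhandfu"? Yes
Is rotation = Yes


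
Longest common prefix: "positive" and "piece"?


Word 1: "positive"
Word 2: "piece"
Comparing from start:
  Pos 0: 'p' == 'p'
  Pos 1: 'o' != 'i' (stop)
LCP = "p" (length 1)


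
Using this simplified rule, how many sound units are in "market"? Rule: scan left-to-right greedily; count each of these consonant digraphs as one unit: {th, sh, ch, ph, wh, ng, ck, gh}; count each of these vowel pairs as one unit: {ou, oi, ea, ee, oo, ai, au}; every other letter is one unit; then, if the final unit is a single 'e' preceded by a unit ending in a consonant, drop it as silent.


Word: "market" (6 letters)
Left-to-right scan:
  [1] 'm' (letter)
  [2] 'a' (letter)
  [3] 'r' (letter)
  [4] 'k' (letter)
  [5] 'e' (letter)
  [6] 't' (letter)
Units from scan: 6
Sound units = 6 units


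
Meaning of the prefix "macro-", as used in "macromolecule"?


Prefix: macro-
As in: macromolecule -> macro- + molecule
Meaning = large


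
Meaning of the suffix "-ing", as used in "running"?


Suffix: -ing
As in: running -> run + -ing, with a spelling change
Meaning = present participle


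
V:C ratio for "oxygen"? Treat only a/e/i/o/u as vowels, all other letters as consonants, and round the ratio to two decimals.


Word: "oxygen"
Vowels (a,e,i,o,u): 2
Consonants: 4
Ratio = 2/4
= 0.50


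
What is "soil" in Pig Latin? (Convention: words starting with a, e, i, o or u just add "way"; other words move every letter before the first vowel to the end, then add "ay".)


Word: "soil"
Starts with consonant(s) → move to end, add 'ay'
Consonant cluster: "s"
Pig Latin = "oilsay"


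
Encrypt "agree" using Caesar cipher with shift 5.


Word: "agree"
Shift: 5
Each letter → (letter + shift) mod 26:
  'a' (0) + 5 = 5 → 'f'
  'g' (6) + 5 = 11 → 'l'
  'r' (17) + 5 = 22 → 'w'
  'e' (4) + 5 = 9 → 'j'
  'e' (4) + 5 = 9 → 'j'
Result = "flwjj"


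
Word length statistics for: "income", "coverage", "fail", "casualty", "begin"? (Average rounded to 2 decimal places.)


Lengths: "income"=6, "coverage"=8, "fail"=4, "casualty"=8, "begin"=5
Sum = 31, Count = 5
Average = 31/5 = 6.20
= avg=6.20, min=4, max=8


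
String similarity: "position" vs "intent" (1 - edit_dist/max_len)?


Word 1: "position" (length 8)
Word 2: "intent" (length 6)
One optimal edit sequence:
  1. delete 'p'  (+1)
  2. delete 'o'  (+1)
  3. substitute 's' -> 'i'  (+1)
  4. substitute 'i' -> 'n'  (+1)
  5. keep 't'
  6. substitute 'i' -> 'e'  (+1)
  7. substitute 'o' -> 'n'  (+1)
  8. substitute 'n' -> 't'  (+1)
Edit distance = 7
Max length = max(8, 6) = 8
Similarity = 1 - 7/8
= 0.1250


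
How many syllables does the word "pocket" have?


Word: "pocket"
Syllable breakdown: pock / et
Counting: 2 parts
= 2 syllables


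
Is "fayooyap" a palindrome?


Word: "fayooyap"
Reversed: "payooyaf"
Forward == Backward? fayooyap != payooyaf
Palindrome = No


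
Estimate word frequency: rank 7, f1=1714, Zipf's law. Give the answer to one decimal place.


Zipf's law: f(r) = f(1) / r
f(1) = 1714
f(7) = 1714 / 7
= 244.9 occurrences


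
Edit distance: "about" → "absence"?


Word 1: "about" (length 5)
Word 2: "absence" (length 7)
One optimal edit sequence (insert/delete/substitute each cost 1):
  1. keep 'a'
  2. keep 'b'
  3. insert 's'  (+1)
  4. insert 'e'  (+1)
  5. substitute 'o' -> 'n'  (+1)
  6. substitute 'u' -> 'c'  (+1)
  7. substitute 't' -> 'e'  (+1)
Total edit operations: 5
Edit distance = 5


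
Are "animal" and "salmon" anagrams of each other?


Word 1: "animal" → sorted: aailmn
Word 2: "salmon" → sorted: almnos
Same letters? aailmn != almnos
Anagram = No


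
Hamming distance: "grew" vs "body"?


Comparing character by character (same length = 4):
  Pos 0: 'g' vs 'b' !=
  Pos 1: 'r' vs 'o' !=
  Pos 2: 'e' vs 'd' !=
  Pos 3: 'w' vs 'y' !=
Hamming distance = 4


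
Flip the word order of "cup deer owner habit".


Original: "cup deer owner habit"
Words (1..n): cup | deer | owner | habit
Reversed (n..1): habit | owner | deer | cup
Result = "habit owner deer cup"


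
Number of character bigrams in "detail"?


Word: "detail" (length 6)
Number of 2-grams = length - 2 + 1 = 6 - 2 + 1
= 5


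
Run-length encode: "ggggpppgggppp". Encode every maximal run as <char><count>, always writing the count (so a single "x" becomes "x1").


String: "ggggpppgggppp"
Scanning for consecutive runs:
  'g' x 4
  'p' x 3
  'g' x 3
  'p' x 3
RLE = "g4p3g3p3"


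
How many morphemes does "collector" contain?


Word: "collector"
Morphemes: collect + -or
Each morpheme carries meaning
= 2 morphemes


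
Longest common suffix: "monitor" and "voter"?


Word 1: "monitor"
Word 2: "voter"
Comparing from end:
  Pos -1: 'r' == 'r'
  Pos -2: 'o' != 'e' (stop)
LCS = "r" (length 1)


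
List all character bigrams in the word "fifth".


Word: "fifth" (length 5)
Number of bigrams = 5 - 2 + 1 = 4
  Position 0: "fi"
  Position 1: "if"
  Position 2: "ft"
  Position 3: "th"
Bigrams = "fi", "if", "ft", "th"


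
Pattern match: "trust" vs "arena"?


Pattern of "trust": [0, 1, 2, 3, 0]
Pattern of "arena": [0, 1, 2, 3, 0]
Patterns match
Same pattern = Yes


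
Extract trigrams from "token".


Word: "token" (length 5)
Number of trigrams = 5 - 3 + 1 = 3
  Position 0: "tok"
  Position 1: "oke"
  Position 2: "ken"
Trigrams = "tok", "oke", "ken"


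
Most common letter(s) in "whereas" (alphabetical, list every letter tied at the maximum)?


Word: "whereas"
Letter counts:
  'a': 1
  'e': 2
  'h': 1
  'r': 1
  's': 1
  'w': 1
Maximum count = 2
Most frequent = 'e' (2 times each)


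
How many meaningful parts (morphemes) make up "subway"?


Word: "subway"
Morphemes: sub- + way
Each morpheme carries meaning
= 2 morphemes


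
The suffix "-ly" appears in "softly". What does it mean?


Suffix: -ly
As in: softly -> soft + -ly
Meaning = in a manner


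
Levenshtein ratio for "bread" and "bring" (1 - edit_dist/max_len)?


Word 1: "bread" (length 5)
Word 2: "bring" (length 5)
One optimal edit sequence:
  1. keep 'b'
  2. keep 'r'
  3. substitute 'e' -> 'i'  (+1)
  4. substitute 'a' -> 'n'  (+1)
  5. substitute 'd' -> 'g'  (+1)
Edit distance = 3
Max length = max(5, 5) = 5
Similarity = 1 - 3/5
= 0.4000


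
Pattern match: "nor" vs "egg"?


Pattern of "nor": [0, 1, 2]
Pattern of "egg": [0, 1, 1]
Patterns do not match
Same pattern = No


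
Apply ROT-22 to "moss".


Word: "moss"
Shift: 22
Each letter → (letter + shift) mod 26:
  'm' (12) + 22 = 8 → 'i'
  'o' (14) + 22 = 10 → 'k'
  's' (18) + 22 = 14 → 'o'
  's' (18) + 22 = 14 → 'o'
Result = "ikoo"


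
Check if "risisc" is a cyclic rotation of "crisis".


Word: "crisis", Candidate: "risisc"
Method: check if candidate is substring of word+word
"crisiscrisis" contains "risisc"? Yes
Is rotation = Yes


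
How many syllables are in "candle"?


Word: "candle"
Syllable breakdown: can-dle
Counting: 2 parts
= 2 syllables


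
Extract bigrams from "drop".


Word: "drop" (length 4)
Number of bigrams = 4 - 2 + 1 = 3
  Position 0: "dr"
  Position 1: "ro"
  Position 2: "op"
Bigrams = "dr", "ro", "op"


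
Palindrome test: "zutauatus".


Word: "zutauatus"
Reversed: "sutauatuz"
Forward == Backward? zutauatus != sutauatuz
Palindrome = No


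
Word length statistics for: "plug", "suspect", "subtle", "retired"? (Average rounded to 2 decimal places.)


Lengths: "plug"=4, "suspect"=7, "subtle"=6, "retired"=7
Sum = 24, Count = 4
Average = 24/4 = 6.00
= avg=6.00, min=4, max=7


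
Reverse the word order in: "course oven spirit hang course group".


Original: "course oven spirit hang course group"
Words (1..n): course | oven | spirit | hang | course | group
Reversed (n..1): group | course | hang | spirit | oven | course
Result = "group course hang spirit oven course"


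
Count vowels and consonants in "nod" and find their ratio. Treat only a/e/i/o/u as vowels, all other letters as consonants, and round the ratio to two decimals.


Word: "nod"
Vowels (a,e,i,o,u): 1
Consonants: 2
Ratio = 1/2
= 0.50


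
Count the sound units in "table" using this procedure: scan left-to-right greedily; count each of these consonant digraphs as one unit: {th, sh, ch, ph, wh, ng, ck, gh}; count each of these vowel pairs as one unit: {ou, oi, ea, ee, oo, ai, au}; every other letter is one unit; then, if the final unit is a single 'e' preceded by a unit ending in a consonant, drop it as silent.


Word: "table" (5 letters)
Left-to-right scan:
  (1) 't' (letter)
  (2) 'a' (letter)
  (3) 'b' (letter)
  (4) 'l' (letter)
  (5) 'e' (letter)
Units from scan: 5
Final unit is 'e' after a consonant -> drop as silent (-1)
Sound units = 4 units


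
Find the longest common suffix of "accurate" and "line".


Word 1: "accurate"
Word 2: "line"
Comparing from end:
  Pos -1: 'e' == 'e'
  Pos -2: 't' != 'n' (stop)
LCS = "e" (length 1)


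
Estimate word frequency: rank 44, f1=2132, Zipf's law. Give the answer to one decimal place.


Zipf's law: f(r) = f(1) / r
f(1) = 2132
f(44) = 2132 / 44
= 48.5 occurrences


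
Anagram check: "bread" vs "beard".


Word 1: "bread" → sorted: abder
Word 2: "beard" → sorted: abder
Same letters? abder == abder
Anagram = Yes


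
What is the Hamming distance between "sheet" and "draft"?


Comparing character by character (same length = 5):
  Pos 0: 's' vs 'd' !=
  Pos 1: 'h' vs 'r' !=
  Pos 2: 'e' vs 'a' !=
  Pos 3: 'e' vs 'f' !=
  Pos 4: 't' vs 't' =
Hamming distance = 4


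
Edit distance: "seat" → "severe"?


Word 1: "seat" (length 4)
Word 2: "severe" (length 6)
One optimal edit sequence (insert/delete/substitute each cost 1):
  1. keep 's'
  2. insert 'e'  (+1)
  3. insert 'v'  (+1)
  4. keep 'e'
  5. substitute 'a' -> 'r'  (+1)
  6. substitute 't' -> 'e'  (+1)
Total edit operations: 4
Edit distance = 4


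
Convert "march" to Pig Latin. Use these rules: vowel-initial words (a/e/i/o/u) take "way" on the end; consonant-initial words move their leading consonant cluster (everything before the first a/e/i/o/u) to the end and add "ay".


Word: "march"
Starts with consonant(s) → move to end, add 'ay'
Consonant cluster: "m"
Pig Latin = "archmay"


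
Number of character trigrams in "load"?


Word: "load" (length 4)
Number of 3-grams = length - 3 + 1 = 4 - 3 + 1
= 2


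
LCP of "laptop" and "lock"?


Word 1: "laptop"
Word 2: "lock"
Comparing from start:
  Pos 0: 'l' == 'l'
  Pos 1: 'a' != 'o' (stop)
LCP = "l" (length 1)


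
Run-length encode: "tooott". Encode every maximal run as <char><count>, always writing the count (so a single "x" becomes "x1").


String: "tooott"
Scanning for consecutive runs:
  't' x 1
  'o' x 3
  't' x 2
RLE = "t1o3t2"


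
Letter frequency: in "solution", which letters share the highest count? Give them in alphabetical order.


Word: "solution"
Letter counts:
  'i': 1
  'l': 1
  'n': 1
  'o': 2
  's': 1
  't': 1
  'u': 1
Maximum count = 2
Most frequent = 'o' (2 times each)


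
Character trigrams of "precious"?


Word: "precious" (length 8)
Number of trigrams = 8 - 3 + 1 = 6
  Position 0: "pre"
  Position 1: "rec"
  Position 2: "eci"
  Position 3: "cio"
  Position 4: "iou"
  Position 5: "ous"
Trigrams = "pre", "rec", "eci", "cio", "iou", "ous"


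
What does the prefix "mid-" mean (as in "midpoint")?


Prefix: mid-
As in: midpoint -> mid- + point
Meaning = middle


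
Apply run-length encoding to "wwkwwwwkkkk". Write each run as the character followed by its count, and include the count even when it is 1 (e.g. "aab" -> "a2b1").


String: "wwkwwwwkkkk"
Scanning for consecutive runs:
  'w' x 2
  'k' x 1
  'w' x 4
  'k' x 4
RLE = "w2k1w4k4"


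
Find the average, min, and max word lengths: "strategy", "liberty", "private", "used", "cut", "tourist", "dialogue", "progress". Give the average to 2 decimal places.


Lengths: "strategy"=8, "liberty"=7, "private"=7, "used"=4, "cut"=3, "tourist"=7, "dialogue"=8, "progress"=8
Sum = 52, Count = 8
Average = 52/8 = 6.50
= avg=6.50, min=3, max=8


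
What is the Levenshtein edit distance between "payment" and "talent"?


Word 1: "payment" (length 7)
Word 2: "talent" (length 6)
One optimal edit sequence (insert/delete/substitute each cost 1):
  1. substitute 'p' -> 't'  (+1)
  2. keep 'a'
  3. delete 'y'  (+1)
  4. substitute 'm' -> 'l'  (+1)
  5. keep 'e'
  6. keep 'n'
  7. keep 't'
Total edit operations: 3
Edit distance = 3


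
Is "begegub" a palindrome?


Word: "begegub"
Reversed: "bugegeb"
Forward == Backward? begegub != bugegeb
Palindrome = No


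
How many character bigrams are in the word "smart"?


Word: "smart" (length 5)
Number of 2-grams = length - 2 + 1 = 5 - 2 + 1
= 4


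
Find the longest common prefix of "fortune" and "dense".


Word 1: "fortune"
Word 2: "dense"
Comparing from start:
  Pos 0: 'f' != 'd' (stop)
LCP = "" (length 0)


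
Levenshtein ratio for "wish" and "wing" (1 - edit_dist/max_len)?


Word 1: "wish" (length 4)
Word 2: "wing" (length 4)
One optimal edit sequence:
  1. keep 'w'
  2. keep 'i'
  3. substitute 's' -> 'n'  (+1)
  4. substitute 'h' -> 'g'  (+1)
Edit distance = 2
Max length = max(4, 4) = 4
Similarity = 1 - 2/4
= 0.5000


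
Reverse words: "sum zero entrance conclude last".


Original: "sum zero entrance conclude last"
Words (1..n): sum | zero | entrance | conclude | last
Reversed (n..1): last | conclude | entrance | zero | sum
Result = "last conclude entrance zero sum"


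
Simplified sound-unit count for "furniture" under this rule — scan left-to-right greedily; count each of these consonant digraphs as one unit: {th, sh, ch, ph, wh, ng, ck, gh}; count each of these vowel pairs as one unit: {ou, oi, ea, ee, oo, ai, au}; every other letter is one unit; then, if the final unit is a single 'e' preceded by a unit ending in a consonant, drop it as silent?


Word: "furniture" (9 letters)
Left-to-right scan:
  [1] 'f' (letter)
  [2] 'u' (letter)
  [3] 'r' (letter)
  [4] 'n' (letter)
  [5] 'i' (letter)
  [6] 't' (letter)
  [7] 'u' (letter)
  [8] 'r' (letter)
  [9] 'e' (letter)
Units from scan: 9
Final unit is 'e' after a consonant -> drop as silent (-1)
Sound units = 8 units


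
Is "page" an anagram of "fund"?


Word 1: "fund" → sorted: dfnu
Word 2: "page" → sorted: aegp
Same letters? dfnu != aegp
Anagram = No


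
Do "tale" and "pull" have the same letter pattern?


Pattern of "tale": [0, 1, 2, 3]
Pattern of "pull": [0, 1, 2, 2]
Patterns do not match
Same pattern = No


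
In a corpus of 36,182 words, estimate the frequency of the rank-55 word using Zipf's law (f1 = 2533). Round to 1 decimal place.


Zipf's law: f(r) = f(1) / r
f(1) = 2533
f(55) = 2533 / 55
= 46.1 occurrences


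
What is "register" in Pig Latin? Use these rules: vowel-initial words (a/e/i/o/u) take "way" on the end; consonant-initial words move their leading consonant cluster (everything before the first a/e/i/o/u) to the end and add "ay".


Word: "register"
Starts with consonant(s) → move to end, add 'ay'
Consonant cluster: "r"
Pig Latin = "egisterray"


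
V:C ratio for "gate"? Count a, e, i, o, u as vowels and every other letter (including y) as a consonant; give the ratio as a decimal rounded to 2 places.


Word: "gate"
Vowels (a,e,i,o,u): 2
Consonants: 2
Ratio = 2/2
= 1.00


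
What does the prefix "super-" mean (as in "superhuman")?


Prefix: super-
Example: superhuman (super- + human)
Meaning = above / beyond


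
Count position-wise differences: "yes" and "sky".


Comparing character by character (same length = 3):
  Pos 0: 'y' vs 's' !=
  Pos 1: 'e' vs 'k' !=
  Pos 2: 's' vs 'y' !=
Hamming distance = 3


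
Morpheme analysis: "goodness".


Word: "goodness"
Morphemes: good / -ness
Each morpheme carries meaning
= 2 morphemes


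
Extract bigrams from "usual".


Word: "usual" (length 5)
Number of bigrams = 5 - 2 + 1 = 4
  Position 0: "us"
  Position 1: "su"
  Position 2: "ua"
  Position 3: "al"
Bigrams = "us", "su", "ua", "al"


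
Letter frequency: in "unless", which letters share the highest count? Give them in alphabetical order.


Word: "unless"
Letter counts:
  'e': 1
  'l': 1
  'n': 1
  's': 2
  'u': 1
Maximum count = 2
Most frequent = 's' (2 times each)


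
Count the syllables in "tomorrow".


Word: "tomorrow"
Syllable breakdown: to · mor · row
Counting: 3 parts
= 3 syllables


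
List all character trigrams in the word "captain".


Word: "captain" (length 7)
Number of trigrams = 7 - 3 + 1 = 5
  Position 0: "cap"
  Position 1: "apt"
  Position 2: "pta"
  Position 3: "tai"
  Position 4: "ain"
Trigrams = "cap", "apt", "pta", "tai", "ain"


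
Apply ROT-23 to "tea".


Word: "tea"
Shift: 23
Each letter → (letter + shift) mod 26:
  't' (19) + 23 = 16 → 'q'
  'e' (4) + 23 = 1 → 'b'
  'a' (0) + 23 = 23 → 'x'
Result = "qbx"


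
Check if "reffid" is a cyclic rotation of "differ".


Word: "differ", Candidate: "reffid"
Method: check if candidate is substring of word+word
"differdiffer" contains "reffid"? No
Is rotation = No


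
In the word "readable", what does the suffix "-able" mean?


Suffix: -able
Example: readable (read + -able)
Meaning = capable of


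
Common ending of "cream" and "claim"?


Word 1: "cream"
Word 2: "claim"
Comparing from end:
  Pos -1: 'm' == 'm'
  Pos -2: 'a' != 'i' (stop)
LCS = "m" (length 1)


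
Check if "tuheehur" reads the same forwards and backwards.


Word: "tuheehur"
Reversed: "ruheehut"
Forward == Backward? tuheehur != ruheehut
Palindrome = No


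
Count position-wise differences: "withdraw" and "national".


Comparing character by character (same length = 8):
  Pos 0: 'w' vs 'n' !=
  Pos 1: 'i' vs 'a' !=
  Pos 2: 't' vs 't' =
  Pos 3: 'h' vs 'i' !=
  Pos 4: 'd' vs 'o' !=
  Pos 5: 'r' vs 'n' !=
  Pos 6: 'a' vs 'a' =
  Pos 7: 'w' vs 'l' !=
Hamming distance = 6


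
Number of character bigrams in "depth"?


Word: "depth" (length 5)
Number of 2-grams = length - 2 + 1 = 5 - 2 + 1
= 4


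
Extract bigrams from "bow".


Word: "bow" (length 3)
Number of bigrams = 3 - 2 + 1 = 2
  Position 0: "bo"
  Position 1: "ow"
Bigrams = "bo", "ow"


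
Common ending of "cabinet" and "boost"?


Word 1: "cabinet"
Word 2: "boost"
Comparing from end:
  Pos -1: 't' == 't'
  Pos -2: 'e' != 's' (stop)
LCS = "t" (length 1)


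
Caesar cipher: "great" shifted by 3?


Word: "great"
Shift: 3
Each letter → (letter + shift) mod 26:
  'g' (6) + 3 = 9 → 'j'
  'r' (17) + 3 = 20 → 'u'
  'e' (4) + 3 = 7 → 'h'
  'a' (0) + 3 = 3 → 'd'
  't' (19) + 3 = 22 → 'w'
Result = "juhdw"


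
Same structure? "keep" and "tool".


Pattern of "keep": [0, 1, 1, 2]
Pattern of "tool": [0, 1, 1, 2]
Patterns match
Same pattern = Yes


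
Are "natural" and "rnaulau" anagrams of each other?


Word 1: "natural" → sorted: aalnrtu
Word 2: "rnaulau" → sorted: aalnruu
Same letters? aalnrtu != aalnruu
Anagram = No


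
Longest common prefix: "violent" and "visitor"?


Word 1: "violent"
Word 2: "visitor"
Comparing from start:
  Pos 0: 'v' == 'v'
  Pos 1: 'i' == 'i'
  Pos 2: 'o' != 's' (stop)
LCP = "vi" (length 2)


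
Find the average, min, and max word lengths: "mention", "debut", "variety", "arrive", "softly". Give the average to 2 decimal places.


Lengths: "mention"=7, "debut"=5, "variety"=7, "arrive"=6, "softly"=6
Sum = 31, Count = 5
Average = 31/5 = 6.20
= avg=6.20, min=5, max=7


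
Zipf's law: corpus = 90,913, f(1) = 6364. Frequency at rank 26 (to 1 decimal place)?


Zipf's law: f(r) = f(1) / r
f(1) = 6364
f(26) = 6364 / 26
= 244.8 occurrences


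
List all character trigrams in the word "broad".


Word: "broad" (length 5)
Number of trigrams = 5 - 3 + 1 = 3
  Position 0: "bro"
  Position 1: "roa"
  Position 2: "oad"
Trigrams = "bro", "roa", "oad"


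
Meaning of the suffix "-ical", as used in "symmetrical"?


Suffix: -ical
Example: symmetrical = symmetry + -ical, with a spelling change
Meaning = relating to


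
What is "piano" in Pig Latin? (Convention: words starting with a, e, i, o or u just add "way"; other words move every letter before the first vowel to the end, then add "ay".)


Word: "piano"
Starts with consonant(s) → move to end, add 'ay'
Consonant cluster: "p"
Pig Latin = "ianopay"


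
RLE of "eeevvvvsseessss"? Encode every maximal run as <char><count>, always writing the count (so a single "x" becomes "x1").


String: "eeevvvvsseessss"
Scanning for consecutive runs:
  'e' x 3
  'v' x 4
  's' x 2
  'e' x 2
  's' x 4
RLE = "e3v4s2e2s4"


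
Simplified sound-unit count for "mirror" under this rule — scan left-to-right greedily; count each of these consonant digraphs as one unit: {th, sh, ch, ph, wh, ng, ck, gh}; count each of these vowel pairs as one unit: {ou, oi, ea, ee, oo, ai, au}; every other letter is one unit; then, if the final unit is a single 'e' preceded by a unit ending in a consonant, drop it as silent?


Word: "mirror" (6 letters)
Left-to-right scan:
  [1] 'm' (letter)
  [2] 'i' (letter)
  [3] 'r' (letter)
  [4] 'r' (letter)
  [5] 'o' (letter)
  [6] 'r' (letter)
Units from scan: 6
Sound units = 6 units


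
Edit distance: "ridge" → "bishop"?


Word 1: "ridge" (length 5)
Word 2: "bishop" (length 6)
One optimal edit sequence (insert/delete/substitute each cost 1):
  1. substitute 'r' -> 'b'  (+1)
  2. keep 'i'
  3. insert 's'  (+1)
  4. substitute 'd' -> 'h'  (+1)
  5. substitute 'g' -> 'o'  (+1)
  6. substitute 'e' -> 'p'  (+1)
Total edit operations: 5
Edit distance = 5


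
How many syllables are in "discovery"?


Word: "discovery"
Syllable breakdown: dis / cov / er / y
Counting: 4 parts
= 4 syllables


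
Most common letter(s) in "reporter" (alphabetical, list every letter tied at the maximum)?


Word: "reporter"
Letter counts:
  'e': 2
  'o': 1
  'p': 1
  'r': 3
  't': 1
Maximum count = 3
Most frequent = 'r' (3 times each)


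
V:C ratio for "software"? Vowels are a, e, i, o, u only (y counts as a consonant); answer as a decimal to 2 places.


Word: "software"
Vowels (a,e,i,o,u): 3
Consonants: 5
Ratio = 3/5
= 0.60


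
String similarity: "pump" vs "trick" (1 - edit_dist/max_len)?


Word 1: "pump" (length 4)
Word 2: "trick" (length 5)
One optimal edit sequence:
  1. insert 't'  (+1)
  2. substitute 'p' -> 'r'  (+1)
  3. substitute 'u' -> 'i'  (+1)
  4. substitute 'm' -> 'c'  (+1)
  5. substitute 'p' -> 'k'  (+1)
Edit distance = 5
Max length = max(4, 5) = 5
Similarity = 1 - 5/5
= 0.0000


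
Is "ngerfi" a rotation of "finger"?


Word: "finger", Candidate: "ngerfi"
Method: check if candidate is substring of word+word
"fingerfinger" contains "ngerfi"? Yes
Is rotation = Yes


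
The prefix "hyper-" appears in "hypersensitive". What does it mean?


Prefix: hyper-
As in: hypersensitive -> hyper- + sensitive
Meaning = over / excessive


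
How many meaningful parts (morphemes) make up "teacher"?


Word: "teacher"
Morphemes: teach | -er
Each morpheme carries meaning
= 2 morphemes


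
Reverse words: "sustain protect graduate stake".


Original: "sustain protect graduate stake"
Words (1..n): sustain | protect | graduate | stake
Reversed (n..1): stake | graduate | protect | sustain
Result = "stake graduate protect sustain"


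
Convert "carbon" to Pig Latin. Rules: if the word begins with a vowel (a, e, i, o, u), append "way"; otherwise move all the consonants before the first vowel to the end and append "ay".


Word: "carbon"
Starts with consonant(s) → move to end, add 'ay'
Consonant cluster: "c"
Pig Latin = "arboncay"


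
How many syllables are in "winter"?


Word: "winter"
Syllable breakdown: win / ter
Counting: 2 parts
= 2 syllables


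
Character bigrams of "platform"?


Word: "platform" (length 8)
Number of bigrams = 8 - 2 + 1 = 7
  Position 0: "pl"
  Position 1: "la"
  Position 2: "at"
  Position 3: "tf"
  Position 4: "fo"
  Position 5: "or"
  Position 6: "rm"
Bigrams = "pl", "la", "at", "tf", "fo", "or", "rm"


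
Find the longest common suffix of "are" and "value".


Word 1: "are"
Word 2: "value"
Comparing from end:
  Pos -1: 'e' == 'e'
  Pos -2: 'r' != 'u' (stop)
LCS = "e" (length 1)


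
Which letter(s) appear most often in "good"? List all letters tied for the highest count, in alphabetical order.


Word: "good"
Letter counts:
  'd': 1
  'g': 1
  'o': 2
Maximum count = 2
Most frequent = 'o' (2 times each)


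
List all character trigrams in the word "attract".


Word: "attract" (length 7)
Number of trigrams = 7 - 3 + 1 = 5
  Position 0: "att"
  Position 1: "ttr"
  Position 2: "tra"
  Position 3: "rac"
  Position 4: "act"
Trigrams = "att", "ttr", "tra", "rac", "act"


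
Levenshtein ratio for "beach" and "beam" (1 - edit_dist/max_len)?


Word 1: "beach" (length 5)
Word 2: "beam" (length 4)
One optimal edit sequence:
  1. keep 'b'
  2. keep 'e'
  3. keep 'a'
  4. delete 'c'  (+1)
  5. substitute 'h' -> 'm'  (+1)
Edit distance = 2
Max length = max(5, 4) = 5
Similarity = 1 - 2/5
= 0.6000


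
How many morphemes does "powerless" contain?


Word: "powerless"
Morphemes: power / -less
Each morpheme carries meaning
= 2 morphemes


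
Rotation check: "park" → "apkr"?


Word: "park", Candidate: "apkr"
Method: check if candidate is substring of word+word
"parkpark" contains "apkr"? No
Is rotation = No


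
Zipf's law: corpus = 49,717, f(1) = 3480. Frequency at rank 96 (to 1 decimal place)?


Zipf's law: f(r) = f(1) / r
f(1) = 3480
f(96) = 3480 / 96
= 36.3 occurrences


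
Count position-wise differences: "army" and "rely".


Comparing character by character (same length = 4):
  Pos 0: 'a' vs 'r' !=
  Pos 1: 'r' vs 'e' !=
  Pos 2: 'm' vs 'l' !=
  Pos 3: 'y' vs 'y' =
Hamming distance = 3


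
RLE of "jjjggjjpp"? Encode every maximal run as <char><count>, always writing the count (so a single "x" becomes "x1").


String: "jjjggjjpp"
Scanning for consecutive runs:
  'j' x 3
  'g' x 2
  'j' x 2
  'p' x 2
RLE = "j3g2j2p2"


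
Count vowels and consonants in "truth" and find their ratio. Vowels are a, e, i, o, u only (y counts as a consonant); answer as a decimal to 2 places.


Word: "truth"
Vowels (a,e,i,o,u): 1
Consonants: 4
Ratio = 1/4
= 0.25


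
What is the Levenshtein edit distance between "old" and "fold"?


Word 1: "old" (length 3)
Word 2: "fold" (length 4)
One optimal edit sequence (insert/delete/substitute each cost 1):
  1. insert 'f'  (+1)
  2. keep 'o'
  3. keep 'l'
  4. keep 'd'
Total edit operations: 1
Edit distance = 1


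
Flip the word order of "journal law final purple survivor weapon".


Original: "journal law final purple survivor weapon"
Words (1..n): journal | law | final | purple | survivor | weapon
Reversed (n..1): weapon | survivor | purple | final | law | journal
Result = "weapon survivor purple final law journal"


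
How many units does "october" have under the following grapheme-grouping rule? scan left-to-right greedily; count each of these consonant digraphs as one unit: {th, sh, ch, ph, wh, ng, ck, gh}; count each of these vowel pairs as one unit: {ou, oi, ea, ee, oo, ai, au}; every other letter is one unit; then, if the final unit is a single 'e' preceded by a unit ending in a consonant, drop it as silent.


Word: "october" (7 letters)
Left-to-right scan:
  1. 'o' (letter)
  2. 'c' (letter)
  3. 't' (letter)
  4. 'o' (letter)
  5. 'b' (letter)
  6. 'e' (letter)
  7. 'r' (letter)
Units from scan: 7
Sound units = 7 units


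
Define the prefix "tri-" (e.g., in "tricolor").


Prefix: tri-
Example: tricolor (tri- + color)
Meaning = three


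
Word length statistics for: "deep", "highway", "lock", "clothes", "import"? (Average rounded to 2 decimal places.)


Lengths: "deep"=4, "highway"=7, "lock"=4, "clothes"=7, "import"=6
Sum = 28, Count = 5
Average = 28/5 = 5.60
= avg=5.60, min=4, max=7


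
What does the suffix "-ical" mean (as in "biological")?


Suffix: -ical
Example: biological (biology + -ical, with a spelling change)
Meaning = relating to


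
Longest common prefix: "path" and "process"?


Word 1: "path"
Word 2: "process"
Comparing from start:
  Pos 0: 'p' == 'p'
  Pos 1: 'a' != 'r' (stop)
LCP = "p" (length 1)


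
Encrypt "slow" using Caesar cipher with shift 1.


Word: "slow"
Shift: 1
Each letter → (letter + shift) mod 26:
  's' (18) + 1 = 19 → 't'
  'l' (11) + 1 = 12 → 'm'
  'o' (14) + 1 = 15 → 'p'
  'w' (22) + 1 = 23 → 'x'
Result = "tmpx"


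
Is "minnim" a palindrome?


Word: "minnim"
Reversed: "minnim"
Forward == Backward? minnim == minnim
Palindrome = Yes


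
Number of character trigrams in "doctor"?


Word: "doctor" (length 6)
Number of 3-grams = length - 3 + 1 = 6 - 3 + 1
= 4


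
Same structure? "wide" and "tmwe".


Pattern of "wide": [0, 1, 2, 3]
Pattern of "tmwe": [0, 1, 2, 3]
Patterns match
Same pattern = Yes


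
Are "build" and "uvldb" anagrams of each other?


Word 1: "build" → sorted: bdilu
Word 2: "uvldb" → sorted: bdluv
Same letters? bdilu != bdluv
Anagram = No


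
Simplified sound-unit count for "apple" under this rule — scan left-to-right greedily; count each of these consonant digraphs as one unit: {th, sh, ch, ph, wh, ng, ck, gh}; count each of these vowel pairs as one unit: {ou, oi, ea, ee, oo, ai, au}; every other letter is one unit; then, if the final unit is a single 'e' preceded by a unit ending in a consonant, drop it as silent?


Word: "apple" (5 letters)
Left-to-right scan:
  1. 'a' (letter)
  2. 'p' (letter)
  3. 'p' (letter)
  4. 'l' (letter)
  5. 'e' (letter)
Units from scan: 5
Final unit is 'e' after a consonant -> drop as silent (-1)
Sound units = 4 units


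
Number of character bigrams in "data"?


Word: "data" (length 4)
Number of 2-grams = length - 2 + 1 = 4 - 2 + 1
= 3


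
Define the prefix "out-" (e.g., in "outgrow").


Prefix: out-
Example: outgrow = out- + grow
Meaning = surpass


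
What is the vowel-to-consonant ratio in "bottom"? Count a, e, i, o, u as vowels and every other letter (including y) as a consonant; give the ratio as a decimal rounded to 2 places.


Word: "bottom"
Vowels (a,e,i,o,u): 2
Consonants: 4
Ratio = 2/4
= 0.50


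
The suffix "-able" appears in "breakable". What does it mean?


Suffix: -able
Example: breakable (break + -able)
Meaning = capable of


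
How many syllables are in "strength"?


Word: "strength"
Syllable breakdown: strength
Counting: 1 part
= 1 syllable


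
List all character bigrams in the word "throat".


Word: "throat" (length 6)
Number of bigrams = 6 - 2 + 1 = 5
  Position 0: "th"
  Position 1: "hr"
  Position 2: "ro"
  Position 3: "oa"
  Position 4: "at"
Bigrams = "th", "hr", "ro", "oa", "at"


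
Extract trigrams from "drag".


Word: "drag" (length 4)
Number of trigrams = 4 - 3 + 1 = 2
  Position 0: "dra"
  Position 1: "rag"
Trigrams = "dra", "rag"


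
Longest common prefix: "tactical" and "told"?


Word 1: "tactical"
Word 2: "told"
Comparing from start:
  Pos 0: 't' == 't'
  Pos 1: 'a' != 'o' (stop)
LCP = "t" (length 1)


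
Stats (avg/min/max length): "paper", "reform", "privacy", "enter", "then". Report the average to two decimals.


Lengths: "paper"=5, "reform"=6, "privacy"=7, "enter"=5, "then"=4
Sum = 27, Count = 5
Average = 27/5 = 5.40
= avg=5.40, min=4, max=7


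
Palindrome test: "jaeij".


Word: "jaeij"
Reversed: "jieaj"
Forward == Backward? jaeij != jieaj
Palindrome = No


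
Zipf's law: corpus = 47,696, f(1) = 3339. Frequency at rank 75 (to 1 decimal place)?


Zipf's law: f(r) = f(1) / r
f(1) = 3339
f(75) = 3339 / 75
= 44.5 occurrences


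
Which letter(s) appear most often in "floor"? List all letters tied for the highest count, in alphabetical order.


Word: "floor"
Letter counts:
  'f': 1
  'l': 1
  'o': 2
  'r': 1
Maximum count = 2
Most frequent = 'o' (2 times each)


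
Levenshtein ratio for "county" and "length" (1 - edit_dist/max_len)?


Word 1: "county" (length 6)
Word 2: "length" (length 6)
One optimal edit sequence:
  1. substitute 'c' -> 'l'  (+1)
  2. substitute 'o' -> 'e'  (+1)
  3. substitute 'u' -> 'n'  (+1)
  4. substitute 'n' -> 'g'  (+1)
  5. keep 't'
  6. substitute 'y' -> 'h'  (+1)
Edit distance = 5
Max length = max(6, 6) = 6
Similarity = 1 - 5/6
= 0.1667


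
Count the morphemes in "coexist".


Word: "coexist"
Morphemes: co- / exist
Each morpheme carries meaning
= 2 morphemes


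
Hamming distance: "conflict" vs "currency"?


Comparing character by character (same length = 8):
  Pos 0: 'c' vs 'c' =
  Pos 1: 'o' vs 'u' !=
  Pos 2: 'n' vs 'r' !=
  Pos 3: 'f' vs 'r' !=
  Pos 4: 'l' vs 'e' !=
  Pos 5: 'i' vs 'n' !=
  Pos 6: 'c' vs 'c' =
  Pos 7: 't' vs 'y' !=
Hamming distance = 6


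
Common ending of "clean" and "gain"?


Word 1: "clean"
Word 2: "gain"
Comparing from end:
  Pos -1: 'n' == 'n'
  Pos -2: 'a' != 'i' (stop)
LCS = "n" (length 1)


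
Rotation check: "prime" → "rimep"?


Word: "prime", Candidate: "rimep"
Method: check if candidate is substring of word+word
"primeprime" contains "rimep"? Yes
Is rotation = Yes


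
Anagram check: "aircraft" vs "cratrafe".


Word 1: "aircraft" → sorted: aacfirrt
Word 2: "cratrafe" → sorted: aacefrrt
Same letters? aacfirrt != aacefrrt
Anagram = No


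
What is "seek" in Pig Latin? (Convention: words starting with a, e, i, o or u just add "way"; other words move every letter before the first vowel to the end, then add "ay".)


Word: "seek"
Starts with consonant(s) → move to end, add 'ay'
Consonant cluster: "s"
Pig Latin = "eeksay"


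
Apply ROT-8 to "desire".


Word: "desire"
Shift: 8
Each letter → (letter + shift) mod 26:
  'd' (3) + 8 = 11 → 'l'
  'e' (4) + 8 = 12 → 'm'
  's' (18) + 8 = 0 → 'a'
  'i' (8) + 8 = 16 → 'q'
  'r' (17) + 8 = 25 → 'z'
  'e' (4) + 8 = 12 → 'm'
Result = "lmaqzm"


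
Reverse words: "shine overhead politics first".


Original: "shine overhead politics first"
Words (1..n): shine | overhead | politics | first
Reversed (n..1): first | politics | overhead | shine
Result = "first politics overhead shine"


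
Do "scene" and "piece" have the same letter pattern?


Pattern of "scene": [0, 1, 2, 3, 2]
Pattern of "piece": [0, 1, 2, 3, 2]
Patterns match
Same pattern = Yes


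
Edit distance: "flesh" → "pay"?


Word 1: "flesh" (length 5)
Word 2: "pay" (length 3)
One optimal edit sequence (insert/delete/substitute each cost 1):
  1. delete 'f'  (+1)
  2. delete 'l'  (+1)
  3. substitute 'e' -> 'p'  (+1)
  4. substitute 's' -> 'a'  (+1)
  5. substitute 'h' -> 'y'  (+1)
Total edit operations: 5
Edit distance = 5


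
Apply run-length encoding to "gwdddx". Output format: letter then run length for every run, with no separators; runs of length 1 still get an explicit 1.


String: "gwdddx"
Scanning for consecutive runs:
  'g' x 1
  'w' x 1
  'd' x 3
  'x' x 1
RLE = "g1w1d3x1"


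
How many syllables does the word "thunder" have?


Word: "thunder"
Syllable breakdown: thun / der
Counting: 2 parts
= 2 syllables


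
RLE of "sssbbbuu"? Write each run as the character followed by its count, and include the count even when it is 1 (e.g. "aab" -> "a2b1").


String: "sssbbbuu"
Scanning for consecutive runs:
  's' x 3
  'b' x 3
  'u' x 2
RLE = "s3b3u2"


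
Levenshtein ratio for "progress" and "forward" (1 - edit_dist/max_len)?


Word 1: "progress" (length 8)
Word 2: "forward" (length 7)
One optimal edit sequence:
  1. delete 'p'  (+1)
  2. substitute 'r' -> 'f'  (+1)
  3. keep 'o'
  4. substitute 'g' -> 'r'  (+1)
  5. substitute 'r' -> 'w'  (+1)
  6. substitute 'e' -> 'a'  (+1)
  7. substitute 's' -> 'r'  (+1)
  8. substitute 's' -> 'd'  (+1)
Edit distance = 7
Max length = max(8, 7) = 8
Similarity = 1 - 7/8
= 0.1250


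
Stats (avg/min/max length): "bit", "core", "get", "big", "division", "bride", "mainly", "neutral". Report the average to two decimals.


Lengths: "bit"=3, "core"=4, "get"=3, "big"=3, "division"=8, "bride"=5, "mainly"=6, "neutral"=7
Sum = 39, Count = 8
Average = 39/8 = 4.88
= avg=4.88, min=3, max=8


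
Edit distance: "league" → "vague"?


Word 1: "league" (length 6)
Word 2: "vague" (length 5)
One optimal edit sequence (insert/delete/substitute each cost 1):
  1. delete 'l'  (+1)
  2. substitute 'e' -> 'v'  (+1)
  3. keep 'a'
  4. keep 'g'
  5. keep 'u'
  6. keep 'e'
Total edit operations: 2
Edit distance = 2


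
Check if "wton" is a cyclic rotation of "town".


Word: "town", Candidate: "wton"
Method: check if candidate is substring of word+word
"towntown" contains "wton"? No
Is rotation = No


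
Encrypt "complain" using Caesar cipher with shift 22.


Word: "complain"
Shift: 22
Each letter → (letter + shift) mod 26:
  'c' (2) + 22 = 24 → 'y'
  'o' (14) + 22 = 10 → 'k'
  'm' (12) + 22 = 8 → 'i'
  'p' (15) + 22 = 11 → 'l'
  'l' (11) + 22 = 7 → 'h'
  'a' (0) + 22 = 22 → 'w'
  'i' (8) + 22 = 4 → 'e'
  'n' (13) + 22 = 9 → 'j'
Result = "ykilhwej"


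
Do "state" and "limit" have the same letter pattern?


Pattern of "state": [0, 1, 2, 1, 3]
Pattern of "limit": [0, 1, 2, 1, 3]
Patterns match
Same pattern = Yes


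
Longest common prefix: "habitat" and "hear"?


Word 1: "habitat"
Word 2: "hear"
Comparing from start:
  Pos 0: 'h' == 'h'
  Pos 1: 'a' != 'e' (stop)
LCP = "h" (length 1)


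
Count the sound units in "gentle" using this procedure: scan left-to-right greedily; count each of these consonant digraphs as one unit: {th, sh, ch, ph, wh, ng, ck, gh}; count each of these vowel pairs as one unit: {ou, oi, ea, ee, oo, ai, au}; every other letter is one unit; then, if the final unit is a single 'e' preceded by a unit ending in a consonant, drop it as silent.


Word: "gentle" (6 letters)
Left-to-right scan:
  (1) 'g' (letter)
  (2) 'e' (letter)
  (3) 'n' (letter)
  (4) 't' (letter)
  (5) 'l' (letter)
  (6) 'e' (letter)
Units from scan: 6
Final unit is 'e' after a consonant -> drop as silent (-1)
Sound units = 5 units


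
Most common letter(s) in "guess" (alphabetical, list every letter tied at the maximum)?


Word: "guess"
Letter counts:
  'e': 1
  'g': 1
  's': 2
  'u': 1
Maximum count = 2
Most frequent = 's' (2 times each)


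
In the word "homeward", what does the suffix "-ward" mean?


Suffix: -ward
As in: homeward -> home + -ward
Meaning = in the direction of


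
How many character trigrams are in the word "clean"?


Word: "clean" (length 5)
Number of 3-grams = length - 3 + 1 = 5 - 3 + 1
= 3


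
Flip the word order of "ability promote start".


Original: "ability promote start"
Words (1..n): ability | promote | start
Reversed (n..1): start | promote | ability
Result = "start promote ability"


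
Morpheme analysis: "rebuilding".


Word: "rebuilding"
Morphemes: re- + build + -ing
Each morpheme carries meaning
= 3 morphemes


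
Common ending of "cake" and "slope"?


Word 1: "cake"
Word 2: "slope"
Comparing from end:
  Pos -1: 'e' == 'e'
  Pos -2: 'k' != 'p' (stop)
LCS = "e" (length 1)


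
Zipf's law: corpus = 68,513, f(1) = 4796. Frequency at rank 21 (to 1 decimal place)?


Zipf's law: f(r) = f(1) / r
f(1) = 4796
f(21) = 4796 / 21
= 228.4 occurrences


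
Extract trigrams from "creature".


Word: "creature" (length 8)
Number of trigrams = 8 - 3 + 1 = 6
  Position 0: "cre"
  Position 1: "rea"
  Position 2: "eat"
  Position 3: "atu"
  Position 4: "tur"
  Position 5: "ure"
Trigrams = "cre", "rea", "eat", "atu", "tur", "ure"


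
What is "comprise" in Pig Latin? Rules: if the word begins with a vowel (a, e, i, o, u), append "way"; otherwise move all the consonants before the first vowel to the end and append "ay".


Word: "comprise"
Starts with consonant(s) → move to end, add 'ay'
Consonant cluster: "c"
Pig Latin = "omprisecay"
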